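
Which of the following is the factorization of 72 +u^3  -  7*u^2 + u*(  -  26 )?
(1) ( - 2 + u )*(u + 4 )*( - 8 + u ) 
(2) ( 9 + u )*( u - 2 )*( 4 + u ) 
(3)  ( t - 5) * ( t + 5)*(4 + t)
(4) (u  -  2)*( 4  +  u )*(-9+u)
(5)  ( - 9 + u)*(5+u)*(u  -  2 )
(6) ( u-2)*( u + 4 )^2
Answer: 4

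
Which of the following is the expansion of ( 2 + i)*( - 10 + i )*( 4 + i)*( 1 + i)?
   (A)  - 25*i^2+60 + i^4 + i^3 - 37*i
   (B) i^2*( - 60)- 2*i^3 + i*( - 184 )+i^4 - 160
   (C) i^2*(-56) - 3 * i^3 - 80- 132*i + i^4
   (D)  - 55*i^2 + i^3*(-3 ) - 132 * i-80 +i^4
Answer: C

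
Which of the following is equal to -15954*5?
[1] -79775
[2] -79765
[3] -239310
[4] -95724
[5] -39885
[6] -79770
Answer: 6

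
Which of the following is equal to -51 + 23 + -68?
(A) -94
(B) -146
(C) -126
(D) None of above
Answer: D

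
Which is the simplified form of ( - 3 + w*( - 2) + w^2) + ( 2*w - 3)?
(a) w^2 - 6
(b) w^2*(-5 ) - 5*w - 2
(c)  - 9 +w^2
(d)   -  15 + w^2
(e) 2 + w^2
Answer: a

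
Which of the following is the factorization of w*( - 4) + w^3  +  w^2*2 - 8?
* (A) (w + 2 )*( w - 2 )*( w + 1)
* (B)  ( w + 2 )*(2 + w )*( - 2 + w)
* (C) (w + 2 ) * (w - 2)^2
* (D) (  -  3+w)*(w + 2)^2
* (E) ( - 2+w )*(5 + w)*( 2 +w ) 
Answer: B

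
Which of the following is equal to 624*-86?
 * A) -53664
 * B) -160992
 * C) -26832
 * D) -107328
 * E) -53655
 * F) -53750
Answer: A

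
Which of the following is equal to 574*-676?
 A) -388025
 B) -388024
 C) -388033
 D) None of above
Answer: B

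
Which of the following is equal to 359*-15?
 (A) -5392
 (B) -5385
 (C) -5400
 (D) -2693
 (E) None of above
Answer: B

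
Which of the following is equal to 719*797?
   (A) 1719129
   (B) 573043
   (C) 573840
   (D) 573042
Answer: B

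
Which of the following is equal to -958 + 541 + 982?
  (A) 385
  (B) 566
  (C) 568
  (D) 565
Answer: D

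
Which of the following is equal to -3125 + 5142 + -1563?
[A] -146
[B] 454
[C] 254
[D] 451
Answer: B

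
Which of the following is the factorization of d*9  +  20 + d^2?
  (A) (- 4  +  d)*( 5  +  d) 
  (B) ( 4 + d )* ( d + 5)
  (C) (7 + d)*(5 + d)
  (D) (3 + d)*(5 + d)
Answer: B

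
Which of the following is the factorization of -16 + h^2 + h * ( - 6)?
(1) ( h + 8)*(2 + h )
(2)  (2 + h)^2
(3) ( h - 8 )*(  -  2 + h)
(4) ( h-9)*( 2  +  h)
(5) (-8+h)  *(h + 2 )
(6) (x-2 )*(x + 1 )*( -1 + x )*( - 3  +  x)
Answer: 5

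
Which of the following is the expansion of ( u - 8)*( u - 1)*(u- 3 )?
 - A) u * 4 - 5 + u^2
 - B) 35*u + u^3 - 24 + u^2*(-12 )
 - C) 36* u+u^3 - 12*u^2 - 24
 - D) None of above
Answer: B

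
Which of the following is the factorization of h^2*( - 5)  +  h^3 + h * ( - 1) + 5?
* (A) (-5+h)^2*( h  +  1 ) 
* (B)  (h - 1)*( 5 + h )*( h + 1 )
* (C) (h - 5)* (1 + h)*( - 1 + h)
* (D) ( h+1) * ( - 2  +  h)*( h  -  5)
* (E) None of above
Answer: C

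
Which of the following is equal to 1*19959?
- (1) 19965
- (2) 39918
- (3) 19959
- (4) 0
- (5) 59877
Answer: 3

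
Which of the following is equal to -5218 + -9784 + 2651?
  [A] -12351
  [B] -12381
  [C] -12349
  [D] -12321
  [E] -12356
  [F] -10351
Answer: A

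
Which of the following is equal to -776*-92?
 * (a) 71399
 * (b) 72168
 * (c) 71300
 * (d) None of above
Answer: d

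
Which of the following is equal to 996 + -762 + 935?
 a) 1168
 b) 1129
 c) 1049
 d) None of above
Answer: d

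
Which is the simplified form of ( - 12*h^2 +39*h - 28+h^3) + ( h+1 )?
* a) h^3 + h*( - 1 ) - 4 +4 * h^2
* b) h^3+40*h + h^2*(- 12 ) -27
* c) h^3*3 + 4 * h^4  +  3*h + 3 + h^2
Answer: b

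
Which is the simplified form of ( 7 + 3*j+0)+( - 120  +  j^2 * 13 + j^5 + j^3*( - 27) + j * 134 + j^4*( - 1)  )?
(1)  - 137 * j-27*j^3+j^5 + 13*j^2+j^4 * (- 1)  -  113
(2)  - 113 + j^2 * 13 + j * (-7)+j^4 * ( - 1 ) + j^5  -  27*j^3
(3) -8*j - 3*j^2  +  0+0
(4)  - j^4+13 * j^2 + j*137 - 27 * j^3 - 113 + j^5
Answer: 4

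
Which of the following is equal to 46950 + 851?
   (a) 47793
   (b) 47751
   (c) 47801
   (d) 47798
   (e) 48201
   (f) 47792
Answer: c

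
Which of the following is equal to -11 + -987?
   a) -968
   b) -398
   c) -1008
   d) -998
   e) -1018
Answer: d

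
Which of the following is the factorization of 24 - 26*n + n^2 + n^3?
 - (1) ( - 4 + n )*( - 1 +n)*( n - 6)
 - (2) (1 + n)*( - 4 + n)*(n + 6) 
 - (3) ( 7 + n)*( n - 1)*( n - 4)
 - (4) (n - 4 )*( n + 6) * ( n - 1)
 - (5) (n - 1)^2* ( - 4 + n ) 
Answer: 4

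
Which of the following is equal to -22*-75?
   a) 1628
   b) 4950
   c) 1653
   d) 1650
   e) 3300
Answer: d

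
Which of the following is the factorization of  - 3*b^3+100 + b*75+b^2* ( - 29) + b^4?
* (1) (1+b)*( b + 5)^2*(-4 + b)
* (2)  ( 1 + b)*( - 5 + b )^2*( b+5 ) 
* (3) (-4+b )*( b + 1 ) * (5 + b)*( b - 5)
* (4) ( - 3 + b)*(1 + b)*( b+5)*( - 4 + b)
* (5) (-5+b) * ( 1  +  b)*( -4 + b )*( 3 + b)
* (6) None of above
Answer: 3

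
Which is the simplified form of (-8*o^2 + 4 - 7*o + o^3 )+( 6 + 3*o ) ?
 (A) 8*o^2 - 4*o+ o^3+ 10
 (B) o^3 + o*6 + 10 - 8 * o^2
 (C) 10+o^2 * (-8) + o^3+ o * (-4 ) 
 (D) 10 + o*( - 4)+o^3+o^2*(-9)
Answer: C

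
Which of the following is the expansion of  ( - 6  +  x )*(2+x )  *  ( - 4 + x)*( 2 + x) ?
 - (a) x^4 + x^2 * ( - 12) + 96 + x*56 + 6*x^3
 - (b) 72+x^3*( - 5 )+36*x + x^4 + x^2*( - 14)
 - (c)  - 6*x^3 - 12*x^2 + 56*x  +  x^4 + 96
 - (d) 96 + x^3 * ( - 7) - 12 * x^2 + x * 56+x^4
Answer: c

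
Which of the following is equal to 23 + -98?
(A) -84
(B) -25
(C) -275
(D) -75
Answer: D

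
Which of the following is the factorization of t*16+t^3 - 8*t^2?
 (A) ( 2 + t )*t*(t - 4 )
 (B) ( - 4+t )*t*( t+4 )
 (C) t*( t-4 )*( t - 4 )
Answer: C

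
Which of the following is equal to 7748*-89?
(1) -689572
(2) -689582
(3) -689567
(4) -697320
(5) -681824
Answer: 1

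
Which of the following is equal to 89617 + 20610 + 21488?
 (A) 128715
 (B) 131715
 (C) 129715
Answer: B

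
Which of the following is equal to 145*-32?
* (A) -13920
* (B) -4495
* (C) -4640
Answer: C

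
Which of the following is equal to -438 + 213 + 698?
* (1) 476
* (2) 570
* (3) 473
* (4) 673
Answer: 3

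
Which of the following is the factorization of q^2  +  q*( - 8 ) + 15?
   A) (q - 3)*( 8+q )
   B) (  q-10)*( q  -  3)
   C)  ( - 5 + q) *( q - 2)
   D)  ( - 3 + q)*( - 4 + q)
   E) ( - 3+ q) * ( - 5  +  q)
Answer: E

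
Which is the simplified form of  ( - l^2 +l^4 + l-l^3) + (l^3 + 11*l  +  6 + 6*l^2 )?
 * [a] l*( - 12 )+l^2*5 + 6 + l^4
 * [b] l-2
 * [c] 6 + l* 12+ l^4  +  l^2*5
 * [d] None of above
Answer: c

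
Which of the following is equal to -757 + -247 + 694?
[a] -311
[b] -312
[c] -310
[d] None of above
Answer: c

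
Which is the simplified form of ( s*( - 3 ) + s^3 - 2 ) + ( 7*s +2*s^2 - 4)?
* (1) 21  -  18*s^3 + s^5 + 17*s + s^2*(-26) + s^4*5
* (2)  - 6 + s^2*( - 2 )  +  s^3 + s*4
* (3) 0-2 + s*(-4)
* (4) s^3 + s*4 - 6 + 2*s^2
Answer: 4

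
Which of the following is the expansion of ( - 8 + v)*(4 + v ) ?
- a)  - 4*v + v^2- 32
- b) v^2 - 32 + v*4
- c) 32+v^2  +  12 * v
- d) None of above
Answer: a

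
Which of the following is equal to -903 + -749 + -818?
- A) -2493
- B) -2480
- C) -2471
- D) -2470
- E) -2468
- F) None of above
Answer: D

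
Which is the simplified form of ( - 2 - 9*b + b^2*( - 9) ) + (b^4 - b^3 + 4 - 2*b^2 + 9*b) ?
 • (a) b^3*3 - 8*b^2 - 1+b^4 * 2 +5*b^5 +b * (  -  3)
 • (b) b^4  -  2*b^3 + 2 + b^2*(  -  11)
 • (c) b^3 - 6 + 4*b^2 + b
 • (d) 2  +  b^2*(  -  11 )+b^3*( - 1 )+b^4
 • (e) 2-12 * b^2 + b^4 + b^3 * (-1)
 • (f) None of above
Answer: d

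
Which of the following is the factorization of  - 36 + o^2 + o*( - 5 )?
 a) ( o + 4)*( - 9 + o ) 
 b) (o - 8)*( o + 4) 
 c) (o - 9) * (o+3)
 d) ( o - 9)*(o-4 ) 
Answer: a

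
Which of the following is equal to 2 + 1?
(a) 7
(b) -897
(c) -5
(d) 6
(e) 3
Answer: e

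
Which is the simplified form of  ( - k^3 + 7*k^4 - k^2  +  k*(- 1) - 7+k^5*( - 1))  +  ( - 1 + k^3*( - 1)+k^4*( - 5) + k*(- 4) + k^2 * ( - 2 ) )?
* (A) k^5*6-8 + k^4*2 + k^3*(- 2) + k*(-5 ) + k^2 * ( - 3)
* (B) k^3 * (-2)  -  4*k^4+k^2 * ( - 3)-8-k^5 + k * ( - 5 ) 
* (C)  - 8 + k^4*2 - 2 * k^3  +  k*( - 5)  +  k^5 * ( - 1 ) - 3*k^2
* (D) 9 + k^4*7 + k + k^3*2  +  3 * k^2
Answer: C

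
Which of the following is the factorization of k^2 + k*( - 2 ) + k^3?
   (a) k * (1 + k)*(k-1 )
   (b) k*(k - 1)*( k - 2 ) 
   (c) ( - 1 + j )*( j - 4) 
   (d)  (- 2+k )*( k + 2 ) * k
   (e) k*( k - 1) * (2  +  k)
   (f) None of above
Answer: e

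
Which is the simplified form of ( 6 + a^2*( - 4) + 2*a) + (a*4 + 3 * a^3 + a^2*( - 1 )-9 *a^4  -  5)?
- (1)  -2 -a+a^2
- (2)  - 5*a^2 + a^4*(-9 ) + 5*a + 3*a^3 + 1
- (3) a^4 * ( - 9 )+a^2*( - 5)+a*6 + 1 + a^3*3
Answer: 3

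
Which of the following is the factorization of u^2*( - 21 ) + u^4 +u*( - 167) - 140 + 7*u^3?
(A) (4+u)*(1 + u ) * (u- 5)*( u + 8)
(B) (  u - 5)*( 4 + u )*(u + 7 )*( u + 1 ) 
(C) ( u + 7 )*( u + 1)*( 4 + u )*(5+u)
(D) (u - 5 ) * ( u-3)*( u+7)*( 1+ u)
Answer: B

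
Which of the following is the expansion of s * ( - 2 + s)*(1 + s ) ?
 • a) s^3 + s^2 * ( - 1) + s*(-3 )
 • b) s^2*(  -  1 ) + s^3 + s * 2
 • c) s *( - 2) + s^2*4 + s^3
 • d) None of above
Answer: d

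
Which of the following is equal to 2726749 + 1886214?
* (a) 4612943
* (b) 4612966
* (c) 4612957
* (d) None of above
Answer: d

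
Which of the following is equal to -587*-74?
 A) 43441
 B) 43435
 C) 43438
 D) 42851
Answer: C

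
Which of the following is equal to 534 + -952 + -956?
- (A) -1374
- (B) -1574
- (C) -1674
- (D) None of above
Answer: A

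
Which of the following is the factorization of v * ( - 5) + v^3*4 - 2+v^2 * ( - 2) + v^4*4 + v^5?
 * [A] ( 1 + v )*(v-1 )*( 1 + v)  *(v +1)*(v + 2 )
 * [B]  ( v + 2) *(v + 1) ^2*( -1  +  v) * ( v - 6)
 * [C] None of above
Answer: A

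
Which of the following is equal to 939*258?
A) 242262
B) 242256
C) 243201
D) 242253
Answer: A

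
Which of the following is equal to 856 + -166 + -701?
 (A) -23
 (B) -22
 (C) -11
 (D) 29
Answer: C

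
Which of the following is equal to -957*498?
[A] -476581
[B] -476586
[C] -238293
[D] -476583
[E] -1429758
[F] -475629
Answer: B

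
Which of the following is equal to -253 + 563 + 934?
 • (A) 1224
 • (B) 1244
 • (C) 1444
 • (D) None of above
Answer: B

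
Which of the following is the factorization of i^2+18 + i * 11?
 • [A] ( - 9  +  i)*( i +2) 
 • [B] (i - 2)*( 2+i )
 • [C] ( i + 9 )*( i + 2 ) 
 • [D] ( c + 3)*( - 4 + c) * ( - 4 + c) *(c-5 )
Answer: C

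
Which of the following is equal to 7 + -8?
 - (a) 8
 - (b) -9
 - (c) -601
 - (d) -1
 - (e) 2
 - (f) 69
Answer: d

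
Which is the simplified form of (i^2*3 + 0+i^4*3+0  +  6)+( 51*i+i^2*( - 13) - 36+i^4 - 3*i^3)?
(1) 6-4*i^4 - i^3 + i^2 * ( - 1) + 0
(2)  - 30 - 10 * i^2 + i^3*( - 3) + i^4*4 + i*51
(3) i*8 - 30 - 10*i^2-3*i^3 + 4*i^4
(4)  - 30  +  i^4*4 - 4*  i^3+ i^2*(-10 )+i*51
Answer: 2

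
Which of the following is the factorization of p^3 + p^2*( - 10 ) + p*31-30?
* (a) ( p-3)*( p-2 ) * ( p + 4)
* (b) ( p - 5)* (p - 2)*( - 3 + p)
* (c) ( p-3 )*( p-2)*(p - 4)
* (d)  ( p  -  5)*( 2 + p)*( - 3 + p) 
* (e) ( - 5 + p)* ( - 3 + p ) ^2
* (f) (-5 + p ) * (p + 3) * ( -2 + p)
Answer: b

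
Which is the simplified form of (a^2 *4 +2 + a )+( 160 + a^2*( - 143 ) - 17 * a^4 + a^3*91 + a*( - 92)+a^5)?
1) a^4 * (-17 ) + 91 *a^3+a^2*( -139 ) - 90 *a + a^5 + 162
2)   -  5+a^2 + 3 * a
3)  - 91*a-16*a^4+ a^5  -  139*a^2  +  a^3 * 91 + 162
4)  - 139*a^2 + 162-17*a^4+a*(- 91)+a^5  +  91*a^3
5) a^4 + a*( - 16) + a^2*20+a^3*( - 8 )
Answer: 4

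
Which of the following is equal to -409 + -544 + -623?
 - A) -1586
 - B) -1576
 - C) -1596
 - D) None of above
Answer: B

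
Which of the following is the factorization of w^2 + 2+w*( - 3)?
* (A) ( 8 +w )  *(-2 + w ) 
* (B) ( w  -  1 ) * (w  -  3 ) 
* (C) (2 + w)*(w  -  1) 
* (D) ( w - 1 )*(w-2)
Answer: D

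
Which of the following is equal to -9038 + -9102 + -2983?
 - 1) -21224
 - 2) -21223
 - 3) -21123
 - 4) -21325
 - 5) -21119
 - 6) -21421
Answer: 3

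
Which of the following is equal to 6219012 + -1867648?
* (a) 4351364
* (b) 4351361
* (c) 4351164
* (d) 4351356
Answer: a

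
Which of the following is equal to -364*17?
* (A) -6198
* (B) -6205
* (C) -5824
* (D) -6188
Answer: D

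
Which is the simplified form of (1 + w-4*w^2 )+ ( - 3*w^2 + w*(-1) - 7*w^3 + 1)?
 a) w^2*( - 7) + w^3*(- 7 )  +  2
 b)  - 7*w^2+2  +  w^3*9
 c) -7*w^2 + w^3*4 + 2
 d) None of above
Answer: a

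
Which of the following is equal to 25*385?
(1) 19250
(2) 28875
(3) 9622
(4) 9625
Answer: 4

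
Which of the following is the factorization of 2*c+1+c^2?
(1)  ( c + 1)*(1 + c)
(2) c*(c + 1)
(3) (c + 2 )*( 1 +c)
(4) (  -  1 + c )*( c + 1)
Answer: 1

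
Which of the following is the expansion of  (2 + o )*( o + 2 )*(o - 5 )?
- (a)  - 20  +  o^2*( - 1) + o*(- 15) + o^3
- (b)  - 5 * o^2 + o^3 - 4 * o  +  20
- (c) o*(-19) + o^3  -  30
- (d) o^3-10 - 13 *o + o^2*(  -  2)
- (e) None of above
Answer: e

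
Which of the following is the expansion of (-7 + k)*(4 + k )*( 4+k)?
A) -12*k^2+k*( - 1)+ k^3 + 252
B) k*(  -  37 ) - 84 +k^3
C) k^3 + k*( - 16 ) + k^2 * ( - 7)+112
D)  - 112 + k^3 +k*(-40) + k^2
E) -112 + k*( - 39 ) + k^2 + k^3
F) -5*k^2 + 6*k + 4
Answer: D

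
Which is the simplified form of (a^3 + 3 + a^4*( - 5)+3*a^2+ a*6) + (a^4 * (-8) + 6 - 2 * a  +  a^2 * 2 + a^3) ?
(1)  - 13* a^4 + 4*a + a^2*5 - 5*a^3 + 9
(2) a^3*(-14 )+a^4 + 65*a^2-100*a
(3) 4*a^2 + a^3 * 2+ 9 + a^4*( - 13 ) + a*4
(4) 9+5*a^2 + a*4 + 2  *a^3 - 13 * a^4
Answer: 4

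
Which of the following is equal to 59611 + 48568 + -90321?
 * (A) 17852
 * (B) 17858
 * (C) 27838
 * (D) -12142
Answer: B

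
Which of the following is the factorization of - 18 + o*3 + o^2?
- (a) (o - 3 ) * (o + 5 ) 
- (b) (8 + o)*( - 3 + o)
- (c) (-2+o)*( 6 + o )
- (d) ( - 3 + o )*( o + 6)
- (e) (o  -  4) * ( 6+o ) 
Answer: d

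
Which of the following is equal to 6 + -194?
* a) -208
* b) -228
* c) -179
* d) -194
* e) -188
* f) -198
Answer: e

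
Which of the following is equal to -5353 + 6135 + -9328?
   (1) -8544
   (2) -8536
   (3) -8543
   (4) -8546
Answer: 4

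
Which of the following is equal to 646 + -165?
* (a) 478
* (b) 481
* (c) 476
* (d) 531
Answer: b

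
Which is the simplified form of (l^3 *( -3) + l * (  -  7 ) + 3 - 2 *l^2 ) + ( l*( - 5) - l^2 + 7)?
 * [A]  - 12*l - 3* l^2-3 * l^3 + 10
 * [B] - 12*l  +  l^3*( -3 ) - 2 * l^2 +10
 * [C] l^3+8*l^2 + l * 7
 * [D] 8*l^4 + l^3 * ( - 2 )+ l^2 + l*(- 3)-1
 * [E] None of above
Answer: A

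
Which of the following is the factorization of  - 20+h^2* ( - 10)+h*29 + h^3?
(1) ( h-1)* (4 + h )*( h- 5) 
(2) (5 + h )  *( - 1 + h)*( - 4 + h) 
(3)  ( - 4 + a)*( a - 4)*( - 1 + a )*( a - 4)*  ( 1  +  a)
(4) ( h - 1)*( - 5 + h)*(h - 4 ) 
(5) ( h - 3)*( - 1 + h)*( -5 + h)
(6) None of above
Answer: 4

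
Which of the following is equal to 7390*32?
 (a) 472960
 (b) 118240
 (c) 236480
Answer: c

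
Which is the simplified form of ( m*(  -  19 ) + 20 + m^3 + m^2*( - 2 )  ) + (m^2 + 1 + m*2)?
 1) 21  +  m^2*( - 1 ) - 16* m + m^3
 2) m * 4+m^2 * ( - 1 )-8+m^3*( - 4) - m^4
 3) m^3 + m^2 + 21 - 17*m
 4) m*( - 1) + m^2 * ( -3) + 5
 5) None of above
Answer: 5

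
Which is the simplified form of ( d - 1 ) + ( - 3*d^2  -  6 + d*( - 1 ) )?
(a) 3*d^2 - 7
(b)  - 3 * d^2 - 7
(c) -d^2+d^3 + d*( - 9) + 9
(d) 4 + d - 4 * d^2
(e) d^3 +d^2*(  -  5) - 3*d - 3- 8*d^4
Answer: b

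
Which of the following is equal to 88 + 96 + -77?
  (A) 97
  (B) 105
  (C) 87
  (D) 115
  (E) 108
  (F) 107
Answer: F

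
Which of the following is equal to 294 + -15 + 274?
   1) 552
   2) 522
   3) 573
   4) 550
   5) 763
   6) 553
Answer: 6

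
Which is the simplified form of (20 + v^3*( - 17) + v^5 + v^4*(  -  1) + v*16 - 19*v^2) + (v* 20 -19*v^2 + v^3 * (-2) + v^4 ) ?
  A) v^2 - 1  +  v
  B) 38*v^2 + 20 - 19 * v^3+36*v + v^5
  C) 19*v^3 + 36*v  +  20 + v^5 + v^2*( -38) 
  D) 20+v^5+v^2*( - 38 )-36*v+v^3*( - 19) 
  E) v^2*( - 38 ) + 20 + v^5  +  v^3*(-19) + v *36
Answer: E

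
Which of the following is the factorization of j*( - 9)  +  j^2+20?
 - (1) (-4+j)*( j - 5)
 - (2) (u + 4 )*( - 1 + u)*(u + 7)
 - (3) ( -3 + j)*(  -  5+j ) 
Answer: 1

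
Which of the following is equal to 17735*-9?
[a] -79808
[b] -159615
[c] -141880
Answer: b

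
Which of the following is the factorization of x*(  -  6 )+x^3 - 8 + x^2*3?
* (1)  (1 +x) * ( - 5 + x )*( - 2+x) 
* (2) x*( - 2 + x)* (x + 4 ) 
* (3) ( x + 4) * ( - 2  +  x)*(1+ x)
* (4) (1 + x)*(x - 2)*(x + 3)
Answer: 3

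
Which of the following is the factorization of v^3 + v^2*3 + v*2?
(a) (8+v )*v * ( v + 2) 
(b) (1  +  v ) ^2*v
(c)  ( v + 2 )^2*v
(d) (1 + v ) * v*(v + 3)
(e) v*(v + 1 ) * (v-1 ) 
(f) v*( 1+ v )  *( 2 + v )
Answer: f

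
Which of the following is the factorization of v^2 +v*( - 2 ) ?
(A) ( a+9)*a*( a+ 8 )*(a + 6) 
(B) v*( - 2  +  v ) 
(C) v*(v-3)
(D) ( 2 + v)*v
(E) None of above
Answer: B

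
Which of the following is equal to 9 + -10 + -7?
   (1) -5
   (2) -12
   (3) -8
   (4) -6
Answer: 3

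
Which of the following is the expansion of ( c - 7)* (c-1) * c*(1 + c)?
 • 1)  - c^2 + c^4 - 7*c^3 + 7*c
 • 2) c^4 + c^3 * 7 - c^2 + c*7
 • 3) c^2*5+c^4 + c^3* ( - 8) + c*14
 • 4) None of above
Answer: 1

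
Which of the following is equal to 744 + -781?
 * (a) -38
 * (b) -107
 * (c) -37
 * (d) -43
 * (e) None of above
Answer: c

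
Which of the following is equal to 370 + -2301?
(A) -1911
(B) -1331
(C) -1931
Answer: C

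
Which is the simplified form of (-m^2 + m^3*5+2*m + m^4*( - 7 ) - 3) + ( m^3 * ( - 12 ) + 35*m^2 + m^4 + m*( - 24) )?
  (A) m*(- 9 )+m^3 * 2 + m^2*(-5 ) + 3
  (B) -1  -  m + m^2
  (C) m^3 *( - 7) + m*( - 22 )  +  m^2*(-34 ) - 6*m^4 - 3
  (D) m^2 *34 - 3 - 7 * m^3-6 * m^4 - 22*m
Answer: D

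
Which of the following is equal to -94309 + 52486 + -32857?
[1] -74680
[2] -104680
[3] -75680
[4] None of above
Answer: 1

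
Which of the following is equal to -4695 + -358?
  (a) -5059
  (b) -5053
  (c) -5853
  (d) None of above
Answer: b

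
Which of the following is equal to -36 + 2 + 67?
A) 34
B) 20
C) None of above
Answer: C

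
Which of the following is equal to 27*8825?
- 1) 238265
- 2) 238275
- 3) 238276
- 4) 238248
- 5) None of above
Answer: 2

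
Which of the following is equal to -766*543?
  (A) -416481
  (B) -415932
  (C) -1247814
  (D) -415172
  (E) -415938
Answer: E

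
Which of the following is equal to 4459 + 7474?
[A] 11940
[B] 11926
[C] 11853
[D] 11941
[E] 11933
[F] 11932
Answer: E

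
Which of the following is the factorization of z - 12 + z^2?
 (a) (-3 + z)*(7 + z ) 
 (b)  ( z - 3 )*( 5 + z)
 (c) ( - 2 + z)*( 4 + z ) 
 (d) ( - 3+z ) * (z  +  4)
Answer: d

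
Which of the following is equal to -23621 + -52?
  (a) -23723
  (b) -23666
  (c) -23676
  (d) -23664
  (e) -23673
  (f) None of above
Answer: e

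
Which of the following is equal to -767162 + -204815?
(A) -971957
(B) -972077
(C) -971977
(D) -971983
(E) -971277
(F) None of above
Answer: C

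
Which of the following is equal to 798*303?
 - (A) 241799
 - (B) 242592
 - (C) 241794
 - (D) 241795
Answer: C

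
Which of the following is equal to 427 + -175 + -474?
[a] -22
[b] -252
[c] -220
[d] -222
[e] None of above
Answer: d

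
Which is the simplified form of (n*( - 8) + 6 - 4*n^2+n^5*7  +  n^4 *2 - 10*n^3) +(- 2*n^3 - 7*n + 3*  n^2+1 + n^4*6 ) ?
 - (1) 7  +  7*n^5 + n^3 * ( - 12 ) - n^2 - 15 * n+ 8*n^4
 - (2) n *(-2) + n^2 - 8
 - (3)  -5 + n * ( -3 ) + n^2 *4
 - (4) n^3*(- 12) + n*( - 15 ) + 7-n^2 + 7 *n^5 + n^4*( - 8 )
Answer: 1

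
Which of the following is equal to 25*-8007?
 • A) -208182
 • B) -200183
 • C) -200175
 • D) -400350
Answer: C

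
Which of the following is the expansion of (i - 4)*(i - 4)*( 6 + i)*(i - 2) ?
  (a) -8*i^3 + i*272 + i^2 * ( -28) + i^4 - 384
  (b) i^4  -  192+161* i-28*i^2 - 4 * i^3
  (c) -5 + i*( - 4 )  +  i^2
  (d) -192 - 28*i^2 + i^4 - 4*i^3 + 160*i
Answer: d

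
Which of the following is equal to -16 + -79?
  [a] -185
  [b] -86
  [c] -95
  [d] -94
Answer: c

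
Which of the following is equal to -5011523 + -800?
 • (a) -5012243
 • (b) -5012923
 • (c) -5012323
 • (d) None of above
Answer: c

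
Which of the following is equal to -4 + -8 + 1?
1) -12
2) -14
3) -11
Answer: 3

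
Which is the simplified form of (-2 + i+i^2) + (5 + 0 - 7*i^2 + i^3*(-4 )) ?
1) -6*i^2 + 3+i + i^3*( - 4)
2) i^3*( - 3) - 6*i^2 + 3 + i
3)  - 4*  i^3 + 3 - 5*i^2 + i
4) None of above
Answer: 1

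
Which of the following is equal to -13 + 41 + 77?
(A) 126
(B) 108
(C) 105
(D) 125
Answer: C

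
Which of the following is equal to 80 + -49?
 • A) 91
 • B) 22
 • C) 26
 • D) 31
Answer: D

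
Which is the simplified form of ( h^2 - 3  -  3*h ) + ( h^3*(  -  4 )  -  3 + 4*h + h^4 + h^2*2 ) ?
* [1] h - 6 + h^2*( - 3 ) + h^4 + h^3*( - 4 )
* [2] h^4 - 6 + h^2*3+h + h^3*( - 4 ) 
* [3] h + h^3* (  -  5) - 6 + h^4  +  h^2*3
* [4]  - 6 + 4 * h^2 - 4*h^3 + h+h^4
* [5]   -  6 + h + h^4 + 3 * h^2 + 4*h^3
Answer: 2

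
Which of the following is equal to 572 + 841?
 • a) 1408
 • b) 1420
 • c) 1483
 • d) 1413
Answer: d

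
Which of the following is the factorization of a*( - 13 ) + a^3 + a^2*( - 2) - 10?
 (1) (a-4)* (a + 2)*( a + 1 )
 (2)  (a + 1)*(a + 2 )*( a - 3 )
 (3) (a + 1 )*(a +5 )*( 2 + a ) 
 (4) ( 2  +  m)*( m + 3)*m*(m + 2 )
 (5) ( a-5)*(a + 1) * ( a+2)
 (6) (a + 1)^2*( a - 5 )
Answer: 5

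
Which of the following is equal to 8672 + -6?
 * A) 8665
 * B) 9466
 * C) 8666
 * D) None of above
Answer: C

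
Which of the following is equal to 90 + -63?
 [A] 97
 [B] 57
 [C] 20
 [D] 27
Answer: D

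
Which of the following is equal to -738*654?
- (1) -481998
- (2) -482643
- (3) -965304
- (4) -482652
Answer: 4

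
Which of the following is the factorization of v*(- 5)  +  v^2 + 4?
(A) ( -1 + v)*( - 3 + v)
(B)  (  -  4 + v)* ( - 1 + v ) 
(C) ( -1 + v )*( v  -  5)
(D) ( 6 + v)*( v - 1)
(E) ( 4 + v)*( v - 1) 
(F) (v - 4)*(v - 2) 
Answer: B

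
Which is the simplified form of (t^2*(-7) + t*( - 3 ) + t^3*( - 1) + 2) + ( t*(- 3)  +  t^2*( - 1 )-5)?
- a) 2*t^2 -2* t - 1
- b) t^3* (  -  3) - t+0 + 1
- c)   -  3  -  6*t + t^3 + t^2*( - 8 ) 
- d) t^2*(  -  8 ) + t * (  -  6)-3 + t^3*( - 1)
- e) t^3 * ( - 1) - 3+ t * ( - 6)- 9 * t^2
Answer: d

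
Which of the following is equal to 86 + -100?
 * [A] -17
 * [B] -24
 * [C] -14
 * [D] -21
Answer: C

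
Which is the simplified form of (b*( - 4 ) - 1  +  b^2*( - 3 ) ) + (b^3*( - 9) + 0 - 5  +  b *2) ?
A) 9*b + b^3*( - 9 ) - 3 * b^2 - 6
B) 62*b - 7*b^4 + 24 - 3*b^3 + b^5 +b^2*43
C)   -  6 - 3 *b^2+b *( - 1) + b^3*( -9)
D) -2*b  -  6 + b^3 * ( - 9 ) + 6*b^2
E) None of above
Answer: E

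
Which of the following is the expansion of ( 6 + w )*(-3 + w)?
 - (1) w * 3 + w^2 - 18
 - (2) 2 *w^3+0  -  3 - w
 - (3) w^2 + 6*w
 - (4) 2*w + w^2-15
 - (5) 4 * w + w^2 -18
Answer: 1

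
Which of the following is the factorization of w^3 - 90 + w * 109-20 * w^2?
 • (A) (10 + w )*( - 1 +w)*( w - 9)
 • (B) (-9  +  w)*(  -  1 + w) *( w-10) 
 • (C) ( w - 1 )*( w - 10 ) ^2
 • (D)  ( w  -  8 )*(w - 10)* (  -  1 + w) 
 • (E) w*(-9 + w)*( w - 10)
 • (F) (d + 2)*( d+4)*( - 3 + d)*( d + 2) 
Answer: B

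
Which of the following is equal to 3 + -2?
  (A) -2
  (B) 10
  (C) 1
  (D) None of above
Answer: C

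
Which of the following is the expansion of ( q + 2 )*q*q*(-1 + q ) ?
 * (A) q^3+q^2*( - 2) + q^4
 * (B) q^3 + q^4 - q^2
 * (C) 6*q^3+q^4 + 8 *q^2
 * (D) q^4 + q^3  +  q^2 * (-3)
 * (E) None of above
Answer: A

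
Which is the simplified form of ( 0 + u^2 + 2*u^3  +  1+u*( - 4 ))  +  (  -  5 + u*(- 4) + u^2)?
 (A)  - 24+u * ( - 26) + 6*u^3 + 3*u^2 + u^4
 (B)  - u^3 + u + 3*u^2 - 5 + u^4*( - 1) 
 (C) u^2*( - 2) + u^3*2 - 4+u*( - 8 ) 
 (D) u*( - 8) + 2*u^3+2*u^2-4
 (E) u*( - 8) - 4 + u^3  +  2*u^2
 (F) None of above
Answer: D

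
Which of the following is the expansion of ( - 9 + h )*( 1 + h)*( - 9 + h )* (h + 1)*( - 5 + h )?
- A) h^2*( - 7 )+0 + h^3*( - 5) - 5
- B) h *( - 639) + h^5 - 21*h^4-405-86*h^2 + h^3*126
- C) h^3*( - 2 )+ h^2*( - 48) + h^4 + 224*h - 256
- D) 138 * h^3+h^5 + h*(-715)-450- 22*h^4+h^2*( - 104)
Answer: B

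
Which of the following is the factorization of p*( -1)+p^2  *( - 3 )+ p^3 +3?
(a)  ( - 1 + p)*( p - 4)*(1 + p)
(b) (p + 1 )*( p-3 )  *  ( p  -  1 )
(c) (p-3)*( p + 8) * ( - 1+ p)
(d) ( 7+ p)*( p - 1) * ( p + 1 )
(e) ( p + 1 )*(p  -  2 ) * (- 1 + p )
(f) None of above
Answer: b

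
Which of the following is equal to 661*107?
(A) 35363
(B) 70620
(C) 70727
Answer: C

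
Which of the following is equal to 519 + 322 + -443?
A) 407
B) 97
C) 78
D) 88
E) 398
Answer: E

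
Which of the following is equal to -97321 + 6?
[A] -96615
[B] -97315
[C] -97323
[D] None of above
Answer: B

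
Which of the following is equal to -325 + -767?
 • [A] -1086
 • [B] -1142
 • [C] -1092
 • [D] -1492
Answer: C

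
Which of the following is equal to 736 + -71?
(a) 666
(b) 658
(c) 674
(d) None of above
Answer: d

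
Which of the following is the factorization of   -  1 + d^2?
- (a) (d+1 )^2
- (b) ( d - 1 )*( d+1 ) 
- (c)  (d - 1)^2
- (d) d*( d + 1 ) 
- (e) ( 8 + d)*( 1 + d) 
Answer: b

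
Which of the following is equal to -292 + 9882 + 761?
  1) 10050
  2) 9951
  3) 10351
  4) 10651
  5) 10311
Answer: 3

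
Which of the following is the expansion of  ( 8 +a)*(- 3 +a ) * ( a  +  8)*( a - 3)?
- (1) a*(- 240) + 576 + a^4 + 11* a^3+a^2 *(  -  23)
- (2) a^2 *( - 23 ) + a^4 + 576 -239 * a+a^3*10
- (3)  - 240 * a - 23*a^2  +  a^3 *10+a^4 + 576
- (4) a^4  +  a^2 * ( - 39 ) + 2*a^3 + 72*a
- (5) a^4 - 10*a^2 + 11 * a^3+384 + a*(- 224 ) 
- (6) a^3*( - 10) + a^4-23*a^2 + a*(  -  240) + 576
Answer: 3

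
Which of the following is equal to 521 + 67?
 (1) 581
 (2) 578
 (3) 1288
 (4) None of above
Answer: 4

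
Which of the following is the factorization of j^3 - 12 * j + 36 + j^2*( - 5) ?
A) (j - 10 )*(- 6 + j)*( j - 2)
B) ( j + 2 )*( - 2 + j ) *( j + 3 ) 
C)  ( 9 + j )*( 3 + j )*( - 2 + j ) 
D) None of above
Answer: D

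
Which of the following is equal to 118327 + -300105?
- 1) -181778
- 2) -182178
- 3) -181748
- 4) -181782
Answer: 1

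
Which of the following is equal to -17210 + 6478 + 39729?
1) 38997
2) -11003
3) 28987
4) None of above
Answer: 4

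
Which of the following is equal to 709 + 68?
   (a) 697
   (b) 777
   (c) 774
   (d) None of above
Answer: b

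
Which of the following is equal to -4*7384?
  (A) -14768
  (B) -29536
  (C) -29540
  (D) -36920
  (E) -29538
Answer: B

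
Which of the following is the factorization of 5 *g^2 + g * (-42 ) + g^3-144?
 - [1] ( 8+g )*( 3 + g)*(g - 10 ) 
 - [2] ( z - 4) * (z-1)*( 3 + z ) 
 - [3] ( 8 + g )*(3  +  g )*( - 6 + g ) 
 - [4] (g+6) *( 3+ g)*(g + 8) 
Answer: 3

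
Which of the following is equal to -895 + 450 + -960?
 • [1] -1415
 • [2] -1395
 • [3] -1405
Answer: 3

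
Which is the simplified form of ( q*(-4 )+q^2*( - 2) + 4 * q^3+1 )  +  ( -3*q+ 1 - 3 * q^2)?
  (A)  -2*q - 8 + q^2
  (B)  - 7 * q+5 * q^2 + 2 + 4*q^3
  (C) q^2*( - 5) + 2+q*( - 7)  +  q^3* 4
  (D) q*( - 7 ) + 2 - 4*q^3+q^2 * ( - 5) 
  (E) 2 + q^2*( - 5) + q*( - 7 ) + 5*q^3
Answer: C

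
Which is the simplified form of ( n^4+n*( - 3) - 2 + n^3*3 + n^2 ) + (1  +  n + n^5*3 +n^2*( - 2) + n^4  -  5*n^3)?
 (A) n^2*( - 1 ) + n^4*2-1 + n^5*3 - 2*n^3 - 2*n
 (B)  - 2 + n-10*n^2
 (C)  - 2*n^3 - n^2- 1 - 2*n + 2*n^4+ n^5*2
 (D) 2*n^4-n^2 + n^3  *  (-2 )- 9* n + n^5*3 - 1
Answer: A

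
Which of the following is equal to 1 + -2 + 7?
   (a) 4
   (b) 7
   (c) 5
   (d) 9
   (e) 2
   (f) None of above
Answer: f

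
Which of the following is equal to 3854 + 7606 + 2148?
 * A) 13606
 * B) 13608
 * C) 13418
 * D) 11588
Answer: B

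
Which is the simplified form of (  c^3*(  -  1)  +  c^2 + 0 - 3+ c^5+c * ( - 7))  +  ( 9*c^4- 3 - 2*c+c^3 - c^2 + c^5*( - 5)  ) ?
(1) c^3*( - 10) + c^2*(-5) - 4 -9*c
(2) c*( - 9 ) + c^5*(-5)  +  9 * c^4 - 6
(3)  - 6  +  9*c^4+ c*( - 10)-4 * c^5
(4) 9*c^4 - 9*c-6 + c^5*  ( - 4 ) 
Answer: 4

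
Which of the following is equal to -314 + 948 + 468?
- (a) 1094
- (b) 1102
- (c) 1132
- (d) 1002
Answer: b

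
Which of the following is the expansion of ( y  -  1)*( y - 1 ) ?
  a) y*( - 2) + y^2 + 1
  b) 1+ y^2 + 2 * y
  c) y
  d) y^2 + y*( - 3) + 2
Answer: a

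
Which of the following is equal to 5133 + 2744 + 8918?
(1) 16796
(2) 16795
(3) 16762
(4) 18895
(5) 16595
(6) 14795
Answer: 2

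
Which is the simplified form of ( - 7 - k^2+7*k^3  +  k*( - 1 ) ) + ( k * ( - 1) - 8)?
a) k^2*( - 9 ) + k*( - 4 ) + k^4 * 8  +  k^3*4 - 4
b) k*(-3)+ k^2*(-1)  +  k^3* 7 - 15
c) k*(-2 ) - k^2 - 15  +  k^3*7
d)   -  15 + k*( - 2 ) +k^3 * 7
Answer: c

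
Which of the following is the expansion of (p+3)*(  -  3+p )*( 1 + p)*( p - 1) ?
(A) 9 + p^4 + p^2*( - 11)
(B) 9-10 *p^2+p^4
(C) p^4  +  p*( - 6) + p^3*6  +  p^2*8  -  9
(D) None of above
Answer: B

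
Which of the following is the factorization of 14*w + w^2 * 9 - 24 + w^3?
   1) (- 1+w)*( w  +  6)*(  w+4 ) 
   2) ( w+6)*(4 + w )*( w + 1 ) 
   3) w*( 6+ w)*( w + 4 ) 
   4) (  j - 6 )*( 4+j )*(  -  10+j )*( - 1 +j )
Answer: 1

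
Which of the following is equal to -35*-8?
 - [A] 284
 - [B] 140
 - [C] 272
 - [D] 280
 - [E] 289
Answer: D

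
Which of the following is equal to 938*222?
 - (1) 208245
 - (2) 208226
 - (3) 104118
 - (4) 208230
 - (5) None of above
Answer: 5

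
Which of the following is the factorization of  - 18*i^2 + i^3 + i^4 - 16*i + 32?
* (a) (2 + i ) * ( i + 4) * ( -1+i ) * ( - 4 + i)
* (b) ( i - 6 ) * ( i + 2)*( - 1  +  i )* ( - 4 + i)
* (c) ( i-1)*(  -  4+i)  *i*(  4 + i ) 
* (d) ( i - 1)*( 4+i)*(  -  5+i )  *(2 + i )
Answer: a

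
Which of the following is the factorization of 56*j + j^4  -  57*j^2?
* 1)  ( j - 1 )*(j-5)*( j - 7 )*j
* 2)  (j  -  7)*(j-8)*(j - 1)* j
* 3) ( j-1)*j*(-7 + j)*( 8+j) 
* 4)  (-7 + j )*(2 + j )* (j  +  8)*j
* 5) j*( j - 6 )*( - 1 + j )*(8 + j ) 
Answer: 3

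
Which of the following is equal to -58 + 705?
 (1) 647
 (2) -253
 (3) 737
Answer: 1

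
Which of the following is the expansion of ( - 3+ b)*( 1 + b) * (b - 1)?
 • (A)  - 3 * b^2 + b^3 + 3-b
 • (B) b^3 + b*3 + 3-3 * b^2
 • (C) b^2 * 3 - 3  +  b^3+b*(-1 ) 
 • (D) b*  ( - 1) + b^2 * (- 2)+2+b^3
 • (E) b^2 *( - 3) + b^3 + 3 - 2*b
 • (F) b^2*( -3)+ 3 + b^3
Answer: A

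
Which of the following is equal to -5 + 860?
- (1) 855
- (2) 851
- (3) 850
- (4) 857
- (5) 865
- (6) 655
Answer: 1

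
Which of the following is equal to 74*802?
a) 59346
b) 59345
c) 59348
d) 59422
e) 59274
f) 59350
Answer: c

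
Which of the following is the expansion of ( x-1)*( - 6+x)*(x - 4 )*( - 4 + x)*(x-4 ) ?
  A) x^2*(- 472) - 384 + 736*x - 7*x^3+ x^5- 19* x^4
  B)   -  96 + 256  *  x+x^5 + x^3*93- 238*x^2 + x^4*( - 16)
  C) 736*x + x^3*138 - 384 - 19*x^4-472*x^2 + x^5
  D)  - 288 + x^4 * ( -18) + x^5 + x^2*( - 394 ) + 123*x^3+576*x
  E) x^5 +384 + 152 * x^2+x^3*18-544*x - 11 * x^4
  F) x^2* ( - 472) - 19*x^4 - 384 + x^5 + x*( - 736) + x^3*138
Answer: C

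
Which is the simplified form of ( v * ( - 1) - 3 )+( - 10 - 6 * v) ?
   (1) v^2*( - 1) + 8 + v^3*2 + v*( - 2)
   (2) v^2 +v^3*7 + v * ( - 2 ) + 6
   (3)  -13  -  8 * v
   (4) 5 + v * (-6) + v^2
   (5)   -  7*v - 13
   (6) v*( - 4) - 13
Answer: 5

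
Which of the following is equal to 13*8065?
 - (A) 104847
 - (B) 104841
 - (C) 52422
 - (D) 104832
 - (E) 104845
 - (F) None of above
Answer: E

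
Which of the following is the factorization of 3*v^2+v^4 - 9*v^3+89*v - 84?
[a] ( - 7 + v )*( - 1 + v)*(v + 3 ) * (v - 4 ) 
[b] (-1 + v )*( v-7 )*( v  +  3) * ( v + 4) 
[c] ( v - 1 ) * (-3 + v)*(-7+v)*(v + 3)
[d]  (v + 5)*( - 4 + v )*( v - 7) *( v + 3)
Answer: a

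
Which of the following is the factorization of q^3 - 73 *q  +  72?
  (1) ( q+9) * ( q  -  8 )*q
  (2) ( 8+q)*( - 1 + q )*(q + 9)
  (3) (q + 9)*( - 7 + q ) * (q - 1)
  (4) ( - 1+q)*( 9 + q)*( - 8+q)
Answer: 4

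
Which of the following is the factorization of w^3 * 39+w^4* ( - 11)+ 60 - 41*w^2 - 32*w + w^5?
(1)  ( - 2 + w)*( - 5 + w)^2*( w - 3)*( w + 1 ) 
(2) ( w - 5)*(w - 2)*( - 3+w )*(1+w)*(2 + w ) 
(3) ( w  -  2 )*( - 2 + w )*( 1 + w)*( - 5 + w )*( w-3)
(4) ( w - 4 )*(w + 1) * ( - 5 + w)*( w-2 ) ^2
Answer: 3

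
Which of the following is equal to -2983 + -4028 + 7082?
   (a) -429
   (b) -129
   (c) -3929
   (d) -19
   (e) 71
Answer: e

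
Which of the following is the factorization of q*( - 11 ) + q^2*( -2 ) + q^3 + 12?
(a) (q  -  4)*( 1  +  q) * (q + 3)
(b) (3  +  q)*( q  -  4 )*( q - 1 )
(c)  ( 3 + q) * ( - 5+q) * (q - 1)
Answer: b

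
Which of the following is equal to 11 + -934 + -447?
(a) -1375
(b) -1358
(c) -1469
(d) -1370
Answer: d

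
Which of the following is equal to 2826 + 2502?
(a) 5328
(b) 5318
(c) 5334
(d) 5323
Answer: a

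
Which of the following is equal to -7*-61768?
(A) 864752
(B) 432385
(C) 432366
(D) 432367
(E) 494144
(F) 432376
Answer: F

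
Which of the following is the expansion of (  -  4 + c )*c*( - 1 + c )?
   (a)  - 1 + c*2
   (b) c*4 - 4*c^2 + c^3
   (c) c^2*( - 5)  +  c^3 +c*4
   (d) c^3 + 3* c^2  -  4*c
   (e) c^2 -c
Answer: c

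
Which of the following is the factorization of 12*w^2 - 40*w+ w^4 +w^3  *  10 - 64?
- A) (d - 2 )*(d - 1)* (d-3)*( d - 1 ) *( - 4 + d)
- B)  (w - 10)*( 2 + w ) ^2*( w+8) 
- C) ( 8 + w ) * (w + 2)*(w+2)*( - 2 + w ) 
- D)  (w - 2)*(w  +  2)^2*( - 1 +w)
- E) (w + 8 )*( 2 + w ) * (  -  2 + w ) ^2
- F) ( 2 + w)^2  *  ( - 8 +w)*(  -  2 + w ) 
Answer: C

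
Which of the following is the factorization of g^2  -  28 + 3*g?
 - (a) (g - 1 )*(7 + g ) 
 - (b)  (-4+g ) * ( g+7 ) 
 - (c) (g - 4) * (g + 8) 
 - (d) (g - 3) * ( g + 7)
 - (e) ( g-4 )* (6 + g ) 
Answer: b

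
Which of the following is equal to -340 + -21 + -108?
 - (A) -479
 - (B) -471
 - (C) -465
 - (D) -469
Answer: D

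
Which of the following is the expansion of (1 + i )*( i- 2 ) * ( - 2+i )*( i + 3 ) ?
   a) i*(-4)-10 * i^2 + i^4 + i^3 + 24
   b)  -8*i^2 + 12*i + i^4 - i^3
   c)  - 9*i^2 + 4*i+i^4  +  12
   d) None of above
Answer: c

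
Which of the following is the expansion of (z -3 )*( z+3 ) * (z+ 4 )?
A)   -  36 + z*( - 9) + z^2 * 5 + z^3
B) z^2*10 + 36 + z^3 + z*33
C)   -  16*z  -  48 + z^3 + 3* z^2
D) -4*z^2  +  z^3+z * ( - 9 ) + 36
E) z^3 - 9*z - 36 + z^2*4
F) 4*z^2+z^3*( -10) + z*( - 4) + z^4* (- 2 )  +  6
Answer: E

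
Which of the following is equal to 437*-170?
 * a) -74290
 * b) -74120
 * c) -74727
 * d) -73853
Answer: a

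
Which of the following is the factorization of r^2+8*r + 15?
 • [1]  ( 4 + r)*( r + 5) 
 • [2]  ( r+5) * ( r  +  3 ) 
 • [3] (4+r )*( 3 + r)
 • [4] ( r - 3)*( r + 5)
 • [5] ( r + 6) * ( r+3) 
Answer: 2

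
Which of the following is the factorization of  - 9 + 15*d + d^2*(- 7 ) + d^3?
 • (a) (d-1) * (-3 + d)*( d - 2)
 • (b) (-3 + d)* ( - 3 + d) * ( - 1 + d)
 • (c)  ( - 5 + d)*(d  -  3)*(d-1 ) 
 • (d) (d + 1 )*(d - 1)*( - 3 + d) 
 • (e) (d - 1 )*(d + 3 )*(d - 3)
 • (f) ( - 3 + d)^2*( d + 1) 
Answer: b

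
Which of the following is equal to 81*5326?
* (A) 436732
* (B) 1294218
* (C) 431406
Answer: C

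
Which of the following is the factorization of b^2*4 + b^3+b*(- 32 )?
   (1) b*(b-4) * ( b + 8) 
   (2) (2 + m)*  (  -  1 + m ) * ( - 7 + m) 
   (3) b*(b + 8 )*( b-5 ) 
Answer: 1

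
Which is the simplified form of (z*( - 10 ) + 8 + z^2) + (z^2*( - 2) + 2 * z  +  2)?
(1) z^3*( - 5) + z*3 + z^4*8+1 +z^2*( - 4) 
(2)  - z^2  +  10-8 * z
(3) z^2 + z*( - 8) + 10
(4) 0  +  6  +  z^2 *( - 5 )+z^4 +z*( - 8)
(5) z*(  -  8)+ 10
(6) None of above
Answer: 2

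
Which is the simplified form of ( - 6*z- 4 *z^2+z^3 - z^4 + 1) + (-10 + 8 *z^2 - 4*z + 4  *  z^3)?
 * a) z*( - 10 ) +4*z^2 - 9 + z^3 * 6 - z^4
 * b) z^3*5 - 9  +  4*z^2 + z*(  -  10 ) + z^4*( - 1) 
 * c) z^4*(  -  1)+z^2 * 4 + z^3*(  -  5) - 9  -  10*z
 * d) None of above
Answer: b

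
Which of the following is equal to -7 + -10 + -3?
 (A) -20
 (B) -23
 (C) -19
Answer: A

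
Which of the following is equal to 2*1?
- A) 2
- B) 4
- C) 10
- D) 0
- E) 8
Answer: A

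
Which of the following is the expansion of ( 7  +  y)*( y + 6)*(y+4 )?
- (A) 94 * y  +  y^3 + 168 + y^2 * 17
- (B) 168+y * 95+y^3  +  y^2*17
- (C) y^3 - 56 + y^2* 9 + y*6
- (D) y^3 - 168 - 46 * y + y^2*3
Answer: A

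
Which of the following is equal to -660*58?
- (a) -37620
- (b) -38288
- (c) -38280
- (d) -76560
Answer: c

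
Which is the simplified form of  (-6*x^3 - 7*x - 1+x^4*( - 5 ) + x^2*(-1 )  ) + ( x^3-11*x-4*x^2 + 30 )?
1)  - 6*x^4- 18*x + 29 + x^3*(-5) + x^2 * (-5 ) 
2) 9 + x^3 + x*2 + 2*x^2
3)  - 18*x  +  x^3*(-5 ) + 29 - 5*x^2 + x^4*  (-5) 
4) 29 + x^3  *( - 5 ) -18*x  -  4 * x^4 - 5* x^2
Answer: 3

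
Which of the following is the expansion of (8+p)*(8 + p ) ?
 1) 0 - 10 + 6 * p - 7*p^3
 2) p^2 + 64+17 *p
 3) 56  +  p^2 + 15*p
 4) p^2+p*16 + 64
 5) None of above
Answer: 4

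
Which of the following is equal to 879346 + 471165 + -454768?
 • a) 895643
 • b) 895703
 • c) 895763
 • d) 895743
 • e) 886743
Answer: d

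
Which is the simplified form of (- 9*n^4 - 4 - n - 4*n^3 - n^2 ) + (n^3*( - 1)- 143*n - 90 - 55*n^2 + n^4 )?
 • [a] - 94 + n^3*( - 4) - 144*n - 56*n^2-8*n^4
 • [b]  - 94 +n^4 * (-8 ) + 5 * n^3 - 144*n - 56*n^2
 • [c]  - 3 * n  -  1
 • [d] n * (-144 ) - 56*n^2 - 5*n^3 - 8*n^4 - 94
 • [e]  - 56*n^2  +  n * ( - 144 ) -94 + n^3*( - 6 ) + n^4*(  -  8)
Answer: d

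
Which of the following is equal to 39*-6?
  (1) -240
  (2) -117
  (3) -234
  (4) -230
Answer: 3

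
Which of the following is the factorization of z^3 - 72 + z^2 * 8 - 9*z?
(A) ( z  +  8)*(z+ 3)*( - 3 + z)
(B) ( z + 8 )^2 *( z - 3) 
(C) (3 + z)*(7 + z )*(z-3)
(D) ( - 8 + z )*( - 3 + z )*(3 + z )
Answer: A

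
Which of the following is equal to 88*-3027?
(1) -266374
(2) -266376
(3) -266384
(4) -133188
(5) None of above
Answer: 2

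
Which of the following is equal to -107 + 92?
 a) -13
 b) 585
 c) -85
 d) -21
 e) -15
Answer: e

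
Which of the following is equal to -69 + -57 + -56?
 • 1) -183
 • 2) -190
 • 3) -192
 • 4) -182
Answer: 4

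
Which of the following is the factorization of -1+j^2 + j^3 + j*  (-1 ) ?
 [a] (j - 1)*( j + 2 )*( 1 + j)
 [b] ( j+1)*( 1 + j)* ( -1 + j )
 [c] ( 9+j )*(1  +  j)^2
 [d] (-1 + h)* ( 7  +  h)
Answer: b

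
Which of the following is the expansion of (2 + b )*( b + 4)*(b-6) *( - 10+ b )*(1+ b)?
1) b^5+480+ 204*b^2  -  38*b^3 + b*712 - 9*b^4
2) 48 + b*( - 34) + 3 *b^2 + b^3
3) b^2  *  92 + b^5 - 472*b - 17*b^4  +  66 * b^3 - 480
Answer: 1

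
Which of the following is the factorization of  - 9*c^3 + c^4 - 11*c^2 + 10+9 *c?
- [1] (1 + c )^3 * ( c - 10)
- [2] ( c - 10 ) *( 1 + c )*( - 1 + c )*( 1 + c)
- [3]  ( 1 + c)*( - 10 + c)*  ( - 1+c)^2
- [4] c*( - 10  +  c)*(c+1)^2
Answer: 2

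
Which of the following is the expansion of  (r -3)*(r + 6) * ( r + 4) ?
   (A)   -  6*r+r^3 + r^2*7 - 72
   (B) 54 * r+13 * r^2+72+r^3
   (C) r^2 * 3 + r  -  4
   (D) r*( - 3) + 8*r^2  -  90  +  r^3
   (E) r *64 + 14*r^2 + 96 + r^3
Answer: A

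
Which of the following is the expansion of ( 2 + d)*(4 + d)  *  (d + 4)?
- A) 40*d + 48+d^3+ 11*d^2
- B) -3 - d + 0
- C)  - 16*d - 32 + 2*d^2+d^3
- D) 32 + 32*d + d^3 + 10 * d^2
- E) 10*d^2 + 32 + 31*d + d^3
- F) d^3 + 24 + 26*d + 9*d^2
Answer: D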